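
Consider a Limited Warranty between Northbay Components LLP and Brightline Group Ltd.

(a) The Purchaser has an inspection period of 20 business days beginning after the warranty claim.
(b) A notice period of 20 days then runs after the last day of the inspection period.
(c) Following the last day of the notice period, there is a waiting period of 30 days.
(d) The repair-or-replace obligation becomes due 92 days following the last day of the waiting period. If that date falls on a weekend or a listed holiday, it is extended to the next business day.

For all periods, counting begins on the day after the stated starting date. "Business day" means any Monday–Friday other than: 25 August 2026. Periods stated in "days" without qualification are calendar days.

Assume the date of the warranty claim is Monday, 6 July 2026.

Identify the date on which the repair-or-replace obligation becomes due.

23 December 2026

The last day of the inspection period: 20 business days after Monday, 6 July 2026, skipping weekends — Jul 7, Jul 8, Jul 9, Jul 10, …, Jul 30, Jul 31, Aug 3 — lands on Monday, 3 August 2026.
The last day of the notice period: 3 August 2026 + 20 days = 23 August 2026.
The last day of the waiting period: 23 August 2026 + 30 days = 22 September 2026.
Adding 92 calendar days to 22 September 2026 gives 23 December 2026, which is the date on which the repair-or-replace obligation becomes due. 23 December 2026 is a Wednesday and is not a listed holiday, so no roll-forward applies.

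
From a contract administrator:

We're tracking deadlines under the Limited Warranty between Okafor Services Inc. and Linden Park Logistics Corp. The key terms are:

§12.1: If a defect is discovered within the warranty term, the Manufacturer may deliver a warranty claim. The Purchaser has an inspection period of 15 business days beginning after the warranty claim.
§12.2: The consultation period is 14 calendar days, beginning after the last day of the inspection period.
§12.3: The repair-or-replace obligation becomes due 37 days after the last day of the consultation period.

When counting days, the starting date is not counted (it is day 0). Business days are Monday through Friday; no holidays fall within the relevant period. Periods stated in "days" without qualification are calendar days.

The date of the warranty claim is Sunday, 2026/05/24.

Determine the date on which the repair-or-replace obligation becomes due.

2026/08/02

The last day of the inspection period: 15 business days after Sunday, 2026/05/24, skipping weekends — May 25, May 26, May 27, May 28, …, Jun 10, Jun 11, Jun 12 — lands on Friday, 2026/06/12.
Adding 14 calendar days to 2026/06/12 gives 2026/06/26, which is the last day of the consultation period.
The date on which the repair-or-replace obligation becomes due: 2026/06/26 + 37 days = 2026/08/02.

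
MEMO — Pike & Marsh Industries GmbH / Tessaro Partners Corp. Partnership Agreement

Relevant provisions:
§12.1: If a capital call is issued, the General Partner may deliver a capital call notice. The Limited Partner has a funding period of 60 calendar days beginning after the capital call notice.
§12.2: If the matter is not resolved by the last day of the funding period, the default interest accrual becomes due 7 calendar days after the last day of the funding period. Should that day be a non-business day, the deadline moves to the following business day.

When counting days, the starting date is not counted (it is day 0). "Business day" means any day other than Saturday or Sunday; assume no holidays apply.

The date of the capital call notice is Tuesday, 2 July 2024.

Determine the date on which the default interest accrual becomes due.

9 September 2024

Adding 60 calendar days to 2 July 2024 gives 31 August 2024, which is the last day of the funding period.
The date on which the default interest accrual becomes due: 31 August 2024 + 7 days = 7 September 2024. That falls on a Saturday, so it rolls to the next business day, Monday, 9 September 2024.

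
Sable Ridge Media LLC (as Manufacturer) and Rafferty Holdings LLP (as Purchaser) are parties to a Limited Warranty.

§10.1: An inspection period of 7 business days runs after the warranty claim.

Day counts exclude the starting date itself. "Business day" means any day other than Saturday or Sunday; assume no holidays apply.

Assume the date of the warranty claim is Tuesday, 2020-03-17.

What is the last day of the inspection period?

2020-03-26

The last day of the inspection period: counting 7 business days from Tuesday, 2020-03-17 (Mar 18, Mar 19, Mar 20, Mar 23, Mar 24, Mar 25, Mar 26, skipping weekends) reaches Thursday, 2020-03-26.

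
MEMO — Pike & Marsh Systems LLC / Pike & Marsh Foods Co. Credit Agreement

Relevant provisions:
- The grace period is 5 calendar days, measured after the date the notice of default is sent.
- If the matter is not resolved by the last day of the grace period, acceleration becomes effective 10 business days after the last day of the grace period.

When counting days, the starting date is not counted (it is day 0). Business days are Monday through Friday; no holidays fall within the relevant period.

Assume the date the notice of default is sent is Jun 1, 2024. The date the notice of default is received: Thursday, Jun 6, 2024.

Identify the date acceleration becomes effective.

Jun 20, 2024

The last day of the grace period: 5 calendar days after Jun 1, 2024 is Jun 6, 2024.
The date acceleration becomes effective: 10 business days after Thursday, Jun 6, 2024, skipping weekends — Jun 7, Jun 10, Jun 11, Jun 12, Jun 13, Jun 14, Jun 17, Jun 18, Jun 19, Jun 20 — lands on Thursday, Jun 20, 2024.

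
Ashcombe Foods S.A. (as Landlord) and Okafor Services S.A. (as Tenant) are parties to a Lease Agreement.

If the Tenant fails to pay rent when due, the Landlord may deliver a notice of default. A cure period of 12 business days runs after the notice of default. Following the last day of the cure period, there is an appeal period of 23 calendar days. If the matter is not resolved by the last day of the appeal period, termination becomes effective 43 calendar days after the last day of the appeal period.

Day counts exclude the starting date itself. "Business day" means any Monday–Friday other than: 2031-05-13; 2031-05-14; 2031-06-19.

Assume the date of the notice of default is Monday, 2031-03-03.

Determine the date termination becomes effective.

2031-05-24

The last day of the cure period: counting 12 business days from Monday, 2031-03-03 (Mar 4, Mar 5, Mar 6, Mar 7, …, Mar 17, Mar 18, Mar 19, skipping weekends) reaches Wednesday, 2031-03-19.
Adding 23 calendar days to 2031-03-19 gives 2031-04-11, which is the last day of the appeal period.
The date termination becomes effective: 43 calendar days after 2031-04-11 is 2031-05-24.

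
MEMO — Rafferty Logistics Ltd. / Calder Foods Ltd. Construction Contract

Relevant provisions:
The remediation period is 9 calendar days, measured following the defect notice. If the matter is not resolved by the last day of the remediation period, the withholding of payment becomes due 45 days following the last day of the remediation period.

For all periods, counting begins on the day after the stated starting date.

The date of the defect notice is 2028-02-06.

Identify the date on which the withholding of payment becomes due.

2028-03-31

The last day of the remediation period: 2028-02-06 + 9 days = 2028-02-15.
The date on which the withholding of payment becomes due: 2028-02-15 + 45 days = 2028-03-31.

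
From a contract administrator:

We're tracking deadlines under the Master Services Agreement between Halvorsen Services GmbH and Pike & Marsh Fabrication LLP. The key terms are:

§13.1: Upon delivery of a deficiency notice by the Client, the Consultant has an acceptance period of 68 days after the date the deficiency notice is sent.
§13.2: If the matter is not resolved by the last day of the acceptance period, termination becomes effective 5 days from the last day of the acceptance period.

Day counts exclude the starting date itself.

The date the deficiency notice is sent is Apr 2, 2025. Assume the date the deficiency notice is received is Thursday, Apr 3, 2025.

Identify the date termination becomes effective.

The last day of the acceptance period: Apr 2, 2025 + 68 days = Jun 9, 2025.
The date termination becomes effective: 5 calendar days after Jun 9, 2025 is Jun 14, 2025.

Jun 14, 2025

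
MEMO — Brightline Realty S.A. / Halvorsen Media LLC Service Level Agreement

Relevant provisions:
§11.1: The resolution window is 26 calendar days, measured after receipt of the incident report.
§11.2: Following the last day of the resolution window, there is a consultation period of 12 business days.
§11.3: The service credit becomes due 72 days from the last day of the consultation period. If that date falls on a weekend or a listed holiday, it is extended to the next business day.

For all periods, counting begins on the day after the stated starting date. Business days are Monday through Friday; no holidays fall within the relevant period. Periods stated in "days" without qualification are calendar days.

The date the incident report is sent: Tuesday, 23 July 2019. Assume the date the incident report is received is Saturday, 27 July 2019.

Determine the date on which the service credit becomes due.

Adding 26 calendar days to 27 July 2019 gives 22 August 2019, which is the last day of the resolution window.
The last day of the consultation period: counting 12 business days from Thursday, 22 August 2019 (Aug 23, Aug 26, Aug 27, Aug 28, …, Sep 5, Sep 6, Sep 9, skipping weekends) reaches Monday, 9 September 2019.
Adding 72 calendar days to 9 September 2019 gives 20 November 2019, which is the date on which the service credit becomes due. 20 November 2019 is a Wednesday, so no roll-forward applies.

20 November 2019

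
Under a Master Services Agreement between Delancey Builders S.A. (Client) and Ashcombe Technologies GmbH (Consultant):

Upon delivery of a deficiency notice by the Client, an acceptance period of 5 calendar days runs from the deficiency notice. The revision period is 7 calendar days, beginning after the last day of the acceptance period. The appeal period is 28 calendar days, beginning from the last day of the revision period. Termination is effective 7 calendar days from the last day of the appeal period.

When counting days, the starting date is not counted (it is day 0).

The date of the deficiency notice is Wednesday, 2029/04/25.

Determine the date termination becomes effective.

2029/06/11

The last day of the acceptance period: 5 calendar days after 2029/04/25 is 2029/04/30.
The last day of the revision period: 7 calendar days after 2029/04/30 is 2029/05/07.
The last day of the appeal period: 28 calendar days after 2029/05/07 is 2029/06/04.
Adding 7 calendar days to 2029/06/04 gives 2029/06/11, which is the date termination becomes effective.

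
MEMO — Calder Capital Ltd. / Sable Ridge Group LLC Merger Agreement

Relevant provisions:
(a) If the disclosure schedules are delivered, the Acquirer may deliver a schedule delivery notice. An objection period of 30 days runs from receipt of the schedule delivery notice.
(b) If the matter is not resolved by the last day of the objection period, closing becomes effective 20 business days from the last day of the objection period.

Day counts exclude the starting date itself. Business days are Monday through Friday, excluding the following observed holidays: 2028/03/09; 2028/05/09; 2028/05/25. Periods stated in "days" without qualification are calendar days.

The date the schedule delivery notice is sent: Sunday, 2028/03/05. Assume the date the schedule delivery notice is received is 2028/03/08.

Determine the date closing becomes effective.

2028/05/05

The last day of the objection period: 2028/03/08 + 30 days = 2028/04/07.
From Friday, 2028/04/07, 20 business days (Apr 10, Apr 11, Apr 12, Apr 13, …, May 3, May 4, May 5, skipping weekends) brings us to Friday, 2028/05/05, which is the date closing becomes effective.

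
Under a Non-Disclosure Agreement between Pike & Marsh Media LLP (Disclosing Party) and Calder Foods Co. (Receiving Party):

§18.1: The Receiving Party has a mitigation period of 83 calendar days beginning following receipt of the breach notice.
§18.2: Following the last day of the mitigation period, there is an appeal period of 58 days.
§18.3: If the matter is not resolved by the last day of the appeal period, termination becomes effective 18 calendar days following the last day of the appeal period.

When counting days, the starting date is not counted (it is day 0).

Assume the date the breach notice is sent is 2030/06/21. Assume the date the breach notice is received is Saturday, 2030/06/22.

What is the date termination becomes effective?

2030/11/28

The last day of the mitigation period: 2030/06/22 + 83 days = 2030/09/13.
The last day of the appeal period: 58 calendar days after 2030/09/13 is 2030/11/10.
Adding 18 calendar days to 2030/11/10 gives 2030/11/28, which is the date termination becomes effective.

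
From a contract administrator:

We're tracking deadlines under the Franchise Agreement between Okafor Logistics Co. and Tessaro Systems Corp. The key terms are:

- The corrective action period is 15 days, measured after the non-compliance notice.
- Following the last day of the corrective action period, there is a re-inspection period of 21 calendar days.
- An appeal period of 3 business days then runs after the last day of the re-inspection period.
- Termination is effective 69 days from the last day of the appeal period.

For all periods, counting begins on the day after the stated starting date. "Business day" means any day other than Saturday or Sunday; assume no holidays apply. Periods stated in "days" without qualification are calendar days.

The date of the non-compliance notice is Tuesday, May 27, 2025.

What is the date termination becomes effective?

Adding 15 calendar days to May 27, 2025 gives Jun 11, 2025, which is the last day of the corrective action period.
The last day of the re-inspection period: 21 calendar days after Jun 11, 2025 is Jul 2, 2025.
The last day of the appeal period: 3 business days after Wednesday, Jul 2, 2025, skipping weekends — Jul 3, Jul 4, Jul 7 — lands on Monday, Jul 7, 2025.
The date termination becomes effective: Jul 7, 2025 + 69 days = Sep 14, 2025.

Sep 14, 2025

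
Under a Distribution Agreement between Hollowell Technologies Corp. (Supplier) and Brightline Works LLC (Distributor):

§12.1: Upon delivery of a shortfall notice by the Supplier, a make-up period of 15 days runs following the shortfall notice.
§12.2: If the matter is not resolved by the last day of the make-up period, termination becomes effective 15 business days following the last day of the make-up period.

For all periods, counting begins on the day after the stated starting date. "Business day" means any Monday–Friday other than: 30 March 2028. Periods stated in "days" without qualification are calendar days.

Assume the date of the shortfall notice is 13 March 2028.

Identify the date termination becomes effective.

Adding 15 calendar days to 13 March 2028 gives 28 March 2028, which is the last day of the make-up period.
The date termination becomes effective: counting 15 business days from Tuesday, 28 March 2028 (Mar 29, Mar 31, Apr 3, Apr 4, …, Apr 17, Apr 18, Apr 19, skipping weekends and the listed holiday on Mar 30) reaches Wednesday, 19 April 2028.

19 April 2028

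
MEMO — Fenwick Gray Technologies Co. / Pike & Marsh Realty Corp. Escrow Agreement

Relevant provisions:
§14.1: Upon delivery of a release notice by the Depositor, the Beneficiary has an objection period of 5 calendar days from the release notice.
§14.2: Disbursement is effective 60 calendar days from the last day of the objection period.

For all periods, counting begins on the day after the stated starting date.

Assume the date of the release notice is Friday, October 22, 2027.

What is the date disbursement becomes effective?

Adding 5 calendar days to October 22, 2027 gives October 27, 2027, which is the last day of the objection period.
The date disbursement becomes effective: 60 calendar days after October 27, 2027 is December 26, 2027.

December 26, 2027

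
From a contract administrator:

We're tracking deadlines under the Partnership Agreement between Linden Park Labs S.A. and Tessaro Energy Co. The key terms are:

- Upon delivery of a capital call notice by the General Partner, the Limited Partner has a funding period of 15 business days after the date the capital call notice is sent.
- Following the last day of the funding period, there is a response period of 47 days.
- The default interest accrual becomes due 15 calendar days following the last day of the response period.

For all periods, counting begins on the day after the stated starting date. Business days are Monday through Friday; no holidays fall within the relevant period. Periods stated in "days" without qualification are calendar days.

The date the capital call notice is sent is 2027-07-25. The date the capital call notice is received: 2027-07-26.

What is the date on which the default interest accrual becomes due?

2027-10-14

The last day of the funding period: 15 business days after Sunday, 2027-07-25, skipping weekends — Jul 26, Jul 27, Jul 28, Jul 29, …, Aug 11, Aug 12, Aug 13 — lands on Friday, 2027-08-13.
Adding 47 calendar days to 2027-08-13 gives 2027-09-29, which is the last day of the response period.
The date on which the default interest accrual becomes due: 2027-09-29 + 15 days = 2027-10-14.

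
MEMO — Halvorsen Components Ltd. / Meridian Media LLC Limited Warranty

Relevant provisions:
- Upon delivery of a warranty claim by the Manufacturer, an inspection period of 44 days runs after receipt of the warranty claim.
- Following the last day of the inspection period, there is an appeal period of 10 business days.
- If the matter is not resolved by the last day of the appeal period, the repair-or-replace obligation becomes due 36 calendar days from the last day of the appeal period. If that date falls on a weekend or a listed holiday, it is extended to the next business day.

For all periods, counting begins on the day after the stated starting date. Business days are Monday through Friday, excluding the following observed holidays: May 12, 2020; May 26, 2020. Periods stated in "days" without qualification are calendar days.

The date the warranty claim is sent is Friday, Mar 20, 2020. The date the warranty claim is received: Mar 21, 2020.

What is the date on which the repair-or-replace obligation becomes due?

Jun 24, 2020

The last day of the inspection period: Mar 21, 2020 + 44 days = May 4, 2020.
From Monday, May 4, 2020, 10 business days (May 5, May 6, May 7, May 8, May 11, May 13, May 14, May 15, May 18, May 19, skipping weekends and the listed holiday on May 12) brings us to Tuesday, May 19, 2020, which is the last day of the appeal period.
Adding 36 calendar days to May 19, 2020 gives Jun 24, 2020, which is the date on which the repair-or-replace obligation becomes due. Jun 24, 2020 is a Wednesday and is not a listed holiday, so no roll-forward applies.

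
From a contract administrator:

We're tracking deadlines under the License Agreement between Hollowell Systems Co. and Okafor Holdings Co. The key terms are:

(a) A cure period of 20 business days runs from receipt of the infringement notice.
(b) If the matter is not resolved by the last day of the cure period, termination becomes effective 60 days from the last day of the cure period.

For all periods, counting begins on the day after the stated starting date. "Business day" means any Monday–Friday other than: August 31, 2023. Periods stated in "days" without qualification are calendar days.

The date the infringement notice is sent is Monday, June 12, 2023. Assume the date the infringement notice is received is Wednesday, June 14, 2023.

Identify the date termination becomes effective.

September 10, 2023

From Wednesday, June 14, 2023, 20 business days (Jun 15, Jun 16, Jun 19, Jun 20, …, Jul 10, Jul 11, Jul 12, skipping weekends) brings us to Wednesday, July 12, 2023, which is the last day of the cure period.
The date termination becomes effective: July 12, 2023 + 60 days = September 10, 2023.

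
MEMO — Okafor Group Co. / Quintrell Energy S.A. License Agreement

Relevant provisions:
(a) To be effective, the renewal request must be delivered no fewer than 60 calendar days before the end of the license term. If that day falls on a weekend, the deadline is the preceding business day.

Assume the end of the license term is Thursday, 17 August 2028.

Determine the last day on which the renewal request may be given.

16 June 2028

17 August 2028 minus 60 days is 18 June 2028. That is a Sunday, so the deadline moves back to Friday, 16 June 2028.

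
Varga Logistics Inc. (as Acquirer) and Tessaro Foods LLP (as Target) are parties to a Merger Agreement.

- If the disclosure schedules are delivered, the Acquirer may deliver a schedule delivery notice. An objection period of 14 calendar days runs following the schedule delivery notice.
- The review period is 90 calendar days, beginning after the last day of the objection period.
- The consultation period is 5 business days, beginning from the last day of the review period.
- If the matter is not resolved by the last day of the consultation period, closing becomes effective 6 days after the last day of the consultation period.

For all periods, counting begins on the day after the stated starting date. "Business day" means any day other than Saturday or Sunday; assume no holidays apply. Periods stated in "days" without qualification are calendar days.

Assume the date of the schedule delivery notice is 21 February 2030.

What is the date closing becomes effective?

The last day of the objection period: 21 February 2030 + 14 days = 7 March 2030.
Adding 90 calendar days to 7 March 2030 gives 5 June 2030, which is the last day of the review period.
From Wednesday, 5 June 2030, 5 business days (Jun 6, Jun 7, Jun 10, Jun 11, Jun 12, skipping weekends) brings us to Wednesday, 12 June 2030, which is the last day of the consultation period.
The date closing becomes effective: 12 June 2030 + 6 days = 18 June 2030.

18 June 2030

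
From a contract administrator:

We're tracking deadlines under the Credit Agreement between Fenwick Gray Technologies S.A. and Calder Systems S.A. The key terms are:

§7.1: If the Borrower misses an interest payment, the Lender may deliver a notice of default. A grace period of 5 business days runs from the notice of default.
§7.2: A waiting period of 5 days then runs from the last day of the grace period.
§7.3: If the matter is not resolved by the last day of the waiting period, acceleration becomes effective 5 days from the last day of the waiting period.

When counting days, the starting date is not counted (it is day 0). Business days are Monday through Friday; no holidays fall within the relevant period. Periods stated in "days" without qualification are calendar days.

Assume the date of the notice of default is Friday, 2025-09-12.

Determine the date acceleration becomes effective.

The last day of the grace period: 5 business days after Friday, 2025-09-12, skipping weekends — Sep 15, Sep 16, Sep 17, Sep 18, Sep 19 — lands on Friday, 2025-09-19.
The last day of the waiting period: 5 calendar days after 2025-09-19 is 2025-09-24.
The date acceleration becomes effective: 2025-09-24 + 5 days = 2025-09-29.

2025-09-29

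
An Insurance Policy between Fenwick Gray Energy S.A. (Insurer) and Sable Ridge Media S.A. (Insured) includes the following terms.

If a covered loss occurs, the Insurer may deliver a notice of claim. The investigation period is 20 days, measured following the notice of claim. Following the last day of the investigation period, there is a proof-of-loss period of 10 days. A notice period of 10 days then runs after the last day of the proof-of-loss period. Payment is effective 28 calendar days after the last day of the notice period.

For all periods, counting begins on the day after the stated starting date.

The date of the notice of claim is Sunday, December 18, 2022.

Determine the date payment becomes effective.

The last day of the investigation period: 20 calendar days after December 18, 2022 is January 7, 2023.
The last day of the proof-of-loss period: 10 calendar days after January 7, 2023 is January 17, 2023.
The last day of the notice period: 10 calendar days after January 17, 2023 is January 27, 2023.
Adding 28 calendar days to January 27, 2023 gives February 24, 2023, which is the date payment becomes effective.

February 24, 2023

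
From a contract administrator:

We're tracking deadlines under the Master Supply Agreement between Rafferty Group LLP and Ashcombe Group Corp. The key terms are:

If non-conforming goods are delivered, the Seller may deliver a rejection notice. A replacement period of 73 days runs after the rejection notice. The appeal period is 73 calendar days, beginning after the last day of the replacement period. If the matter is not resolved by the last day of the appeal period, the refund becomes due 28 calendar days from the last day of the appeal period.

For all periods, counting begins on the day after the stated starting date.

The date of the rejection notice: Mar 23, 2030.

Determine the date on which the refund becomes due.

The last day of the replacement period: Mar 23, 2030 + 73 days = Jun 4, 2030.
The last day of the appeal period: Jun 4, 2030 + 73 days = Aug 16, 2030.
The date on which the refund becomes due: 28 calendar days after Aug 16, 2030 is Sep 13, 2030.

Sep 13, 2030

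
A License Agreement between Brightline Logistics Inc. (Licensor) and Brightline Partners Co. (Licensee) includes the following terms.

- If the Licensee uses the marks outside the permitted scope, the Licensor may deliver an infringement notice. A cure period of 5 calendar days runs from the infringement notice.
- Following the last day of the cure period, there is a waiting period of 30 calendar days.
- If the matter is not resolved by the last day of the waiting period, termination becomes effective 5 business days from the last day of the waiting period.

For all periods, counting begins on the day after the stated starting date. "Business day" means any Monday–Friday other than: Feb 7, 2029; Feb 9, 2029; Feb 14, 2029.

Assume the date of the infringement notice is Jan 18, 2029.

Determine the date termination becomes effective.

The last day of the cure period: 5 calendar days after Jan 18, 2029 is Jan 23, 2029.
The last day of the waiting period: 30 calendar days after Jan 23, 2029 is Feb 22, 2029.
The date termination becomes effective: counting 5 business days from Thursday, Feb 22, 2029 (Feb 23, Feb 26, Feb 27, Feb 28, Mar 1, skipping weekends) reaches Thursday, Mar 1, 2029.

Mar 1, 2029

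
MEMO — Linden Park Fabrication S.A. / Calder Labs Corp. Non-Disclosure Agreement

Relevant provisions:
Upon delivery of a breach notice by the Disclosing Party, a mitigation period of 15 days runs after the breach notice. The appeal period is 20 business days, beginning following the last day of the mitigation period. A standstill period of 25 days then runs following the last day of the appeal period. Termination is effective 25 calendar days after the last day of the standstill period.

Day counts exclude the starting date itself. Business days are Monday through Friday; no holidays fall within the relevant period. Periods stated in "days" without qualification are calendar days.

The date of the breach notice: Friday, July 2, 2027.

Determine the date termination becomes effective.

The last day of the mitigation period: July 2, 2027 + 15 days = July 17, 2027.
From Saturday, July 17, 2027, 20 business days (Jul 19, Jul 20, Jul 21, Jul 22, …, Aug 11, Aug 12, Aug 13, skipping weekends) brings us to Friday, August 13, 2027, which is the last day of the appeal period.
The last day of the standstill period: 25 calendar days after August 13, 2027 is September 7, 2027.
The date termination becomes effective: 25 calendar days after September 7, 2027 is October 2, 2027.

October 2, 2027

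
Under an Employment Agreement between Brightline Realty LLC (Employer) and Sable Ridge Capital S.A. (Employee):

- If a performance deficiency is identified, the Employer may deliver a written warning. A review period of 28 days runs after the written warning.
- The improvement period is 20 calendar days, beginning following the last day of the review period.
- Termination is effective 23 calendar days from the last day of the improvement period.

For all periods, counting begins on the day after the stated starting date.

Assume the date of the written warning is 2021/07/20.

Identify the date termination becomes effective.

The last day of the review period: 2021/07/20 + 28 days = 2021/08/17.
Adding 20 calendar days to 2021/08/17 gives 2021/09/06, which is the last day of the improvement period.
The date termination becomes effective: 23 calendar days after 2021/09/06 is 2021/09/29.

2021/09/29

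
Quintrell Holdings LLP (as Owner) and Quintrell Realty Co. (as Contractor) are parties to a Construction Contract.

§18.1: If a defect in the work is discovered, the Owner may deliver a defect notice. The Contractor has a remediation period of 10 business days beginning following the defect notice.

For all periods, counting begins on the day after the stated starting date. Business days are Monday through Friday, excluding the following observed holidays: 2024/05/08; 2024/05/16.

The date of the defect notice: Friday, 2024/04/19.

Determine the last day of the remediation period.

2024/05/03

The last day of the remediation period: 10 business days after Friday, 2024/04/19, skipping weekends — Apr 22, Apr 23, Apr 24, Apr 25, Apr 26, Apr 29, Apr 30, May 1, May 2, May 3 — lands on Friday, 2024/05/03.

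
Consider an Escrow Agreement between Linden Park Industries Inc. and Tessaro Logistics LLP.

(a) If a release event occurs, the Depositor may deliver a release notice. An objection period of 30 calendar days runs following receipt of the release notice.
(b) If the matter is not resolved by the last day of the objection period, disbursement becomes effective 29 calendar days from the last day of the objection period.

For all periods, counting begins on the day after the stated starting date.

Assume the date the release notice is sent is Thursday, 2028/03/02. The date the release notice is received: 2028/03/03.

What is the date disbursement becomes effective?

2028/05/01

The last day of the objection period: 30 calendar days after 2028/03/03 is 2028/04/02.
The date disbursement becomes effective: 2028/04/02 + 29 days = 2028/05/01.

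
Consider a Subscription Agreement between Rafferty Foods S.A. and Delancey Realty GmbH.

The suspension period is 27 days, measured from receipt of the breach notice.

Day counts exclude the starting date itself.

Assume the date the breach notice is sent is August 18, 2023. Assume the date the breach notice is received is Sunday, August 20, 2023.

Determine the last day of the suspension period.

Adding 27 calendar days to August 20, 2023 gives September 16, 2023, which is the last day of the suspension period.

September 16, 2023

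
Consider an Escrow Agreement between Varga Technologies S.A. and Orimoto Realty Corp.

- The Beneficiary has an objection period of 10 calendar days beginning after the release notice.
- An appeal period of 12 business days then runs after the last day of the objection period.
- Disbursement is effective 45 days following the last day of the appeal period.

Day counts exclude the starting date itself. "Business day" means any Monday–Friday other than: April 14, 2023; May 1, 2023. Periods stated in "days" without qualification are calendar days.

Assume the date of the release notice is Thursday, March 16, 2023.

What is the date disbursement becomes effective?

The last day of the objection period: March 16, 2023 + 10 days = March 26, 2023.
The last day of the appeal period: 12 business days after Sunday, March 26, 2023, skipping weekends — Mar 27, Mar 28, Mar 29, Mar 30, …, Apr 7, Apr 10, Apr 11 — lands on Tuesday, April 11, 2023.
The date disbursement becomes effective: 45 calendar days after April 11, 2023 is May 26, 2023.

May 26, 2023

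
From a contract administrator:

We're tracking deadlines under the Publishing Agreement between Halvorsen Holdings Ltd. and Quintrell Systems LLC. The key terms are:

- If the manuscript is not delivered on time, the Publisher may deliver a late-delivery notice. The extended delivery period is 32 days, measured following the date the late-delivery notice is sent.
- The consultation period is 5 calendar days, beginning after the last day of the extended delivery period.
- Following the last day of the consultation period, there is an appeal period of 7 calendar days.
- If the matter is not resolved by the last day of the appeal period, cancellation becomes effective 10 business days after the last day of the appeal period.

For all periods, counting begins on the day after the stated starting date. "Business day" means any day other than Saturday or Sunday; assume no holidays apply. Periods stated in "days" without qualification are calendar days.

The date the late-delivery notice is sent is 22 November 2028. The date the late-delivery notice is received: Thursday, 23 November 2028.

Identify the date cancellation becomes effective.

19 January 2029

The last day of the extended delivery period: 32 calendar days after 22 November 2028 is 24 December 2028.
The last day of the consultation period: 5 calendar days after 24 December 2028 is 29 December 2028.
Adding 7 calendar days to 29 December 2028 gives 5 January 2029, which is the last day of the appeal period.
The date cancellation becomes effective: counting 10 business days from Friday, 5 January 2029 (Jan 8, Jan 9, Jan 10, Jan 11, Jan 12, Jan 15, Jan 16, Jan 17, Jan 18, Jan 19, skipping weekends) reaches Friday, 19 January 2029.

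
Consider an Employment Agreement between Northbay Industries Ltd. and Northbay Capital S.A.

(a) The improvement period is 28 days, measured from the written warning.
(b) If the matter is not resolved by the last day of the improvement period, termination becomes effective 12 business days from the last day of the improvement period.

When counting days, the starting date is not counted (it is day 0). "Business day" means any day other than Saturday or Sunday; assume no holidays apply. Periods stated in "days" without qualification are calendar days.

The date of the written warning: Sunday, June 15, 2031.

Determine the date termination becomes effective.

The last day of the improvement period: 28 calendar days after June 15, 2031 is July 13, 2031.
From Sunday, July 13, 2031, 12 business days (Jul 14, Jul 15, Jul 16, Jul 17, …, Jul 25, Jul 28, Jul 29, skipping weekends) brings us to Tuesday, July 29, 2031, which is the date termination becomes effective.

July 29, 2031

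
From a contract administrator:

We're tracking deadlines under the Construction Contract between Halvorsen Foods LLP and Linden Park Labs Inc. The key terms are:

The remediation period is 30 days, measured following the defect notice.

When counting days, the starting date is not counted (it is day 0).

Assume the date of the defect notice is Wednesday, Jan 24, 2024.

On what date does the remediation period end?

Feb 23, 2024

The last day of the remediation period: 30 calendar days after Jan 24, 2024 is Feb 23, 2024.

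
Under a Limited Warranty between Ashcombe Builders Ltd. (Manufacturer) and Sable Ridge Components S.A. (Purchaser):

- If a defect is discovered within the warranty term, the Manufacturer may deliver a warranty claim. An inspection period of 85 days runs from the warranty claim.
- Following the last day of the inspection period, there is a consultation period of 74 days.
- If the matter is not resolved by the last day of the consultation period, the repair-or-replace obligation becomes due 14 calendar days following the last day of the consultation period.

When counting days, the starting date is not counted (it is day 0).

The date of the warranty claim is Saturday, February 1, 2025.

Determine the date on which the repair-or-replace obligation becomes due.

July 24, 2025

The last day of the inspection period: 85 calendar days after February 1, 2025 is April 27, 2025.
The last day of the consultation period: April 27, 2025 + 74 days = July 10, 2025.
The date on which the repair-or-replace obligation becomes due: July 10, 2025 + 14 days = July 24, 2025.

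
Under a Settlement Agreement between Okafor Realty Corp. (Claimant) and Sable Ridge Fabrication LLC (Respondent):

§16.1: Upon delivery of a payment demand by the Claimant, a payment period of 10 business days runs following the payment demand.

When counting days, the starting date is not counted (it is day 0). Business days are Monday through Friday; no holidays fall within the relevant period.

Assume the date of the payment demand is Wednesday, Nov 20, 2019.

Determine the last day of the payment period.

Dec 4, 2019

From Wednesday, Nov 20, 2019, 10 business days (Nov 21, Nov 22, Nov 25, Nov 26, Nov 27, Nov 28, Nov 29, Dec 2, Dec 3, Dec 4, skipping weekends) brings us to Wednesday, Dec 4, 2019, which is the last day of the payment period.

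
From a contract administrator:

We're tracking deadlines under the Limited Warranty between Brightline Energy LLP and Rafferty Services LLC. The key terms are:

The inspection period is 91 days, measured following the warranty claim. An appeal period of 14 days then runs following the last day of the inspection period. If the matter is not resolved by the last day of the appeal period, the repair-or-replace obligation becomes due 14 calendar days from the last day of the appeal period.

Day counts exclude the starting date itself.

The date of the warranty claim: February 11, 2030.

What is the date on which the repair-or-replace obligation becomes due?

June 10, 2030

Adding 91 calendar days to February 11, 2030 gives May 13, 2030, which is the last day of the inspection period.
Adding 14 calendar days to May 13, 2030 gives May 27, 2030, which is the last day of the appeal period.
Adding 14 calendar days to May 27, 2030 gives June 10, 2030, which is the date on which the repair-or-replace obligation becomes due.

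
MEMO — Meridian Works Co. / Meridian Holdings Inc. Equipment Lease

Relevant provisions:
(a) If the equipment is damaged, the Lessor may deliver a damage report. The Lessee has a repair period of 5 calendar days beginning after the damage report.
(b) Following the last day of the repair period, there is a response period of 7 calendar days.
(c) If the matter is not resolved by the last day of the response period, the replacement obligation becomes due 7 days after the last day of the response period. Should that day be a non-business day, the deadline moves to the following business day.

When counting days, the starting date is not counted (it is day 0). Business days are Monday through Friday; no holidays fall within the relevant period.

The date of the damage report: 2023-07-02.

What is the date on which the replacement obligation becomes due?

2023-07-21

The last day of the repair period: 5 calendar days after 2023-07-02 is 2023-07-07.
The last day of the response period: 2023-07-07 + 7 days = 2023-07-14.
The date on which the replacement obligation becomes due: 2023-07-14 + 7 days = 2023-07-21. 2023-07-21 is a Friday, so no roll-forward applies.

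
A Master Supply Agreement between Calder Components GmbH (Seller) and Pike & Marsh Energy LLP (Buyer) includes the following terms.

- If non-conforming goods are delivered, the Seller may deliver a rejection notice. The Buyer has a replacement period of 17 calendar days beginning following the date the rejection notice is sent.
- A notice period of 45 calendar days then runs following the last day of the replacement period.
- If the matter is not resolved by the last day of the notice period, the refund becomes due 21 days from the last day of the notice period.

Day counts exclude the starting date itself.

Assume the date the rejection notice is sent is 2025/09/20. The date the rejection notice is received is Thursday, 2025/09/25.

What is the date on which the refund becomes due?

2025/12/12

The last day of the replacement period: 17 calendar days after 2025/09/20 is 2025/10/07.
Adding 45 calendar days to 2025/10/07 gives 2025/11/21, which is the last day of the notice period.
The date on which the refund becomes due: 2025/11/21 + 21 days = 2025/12/12.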